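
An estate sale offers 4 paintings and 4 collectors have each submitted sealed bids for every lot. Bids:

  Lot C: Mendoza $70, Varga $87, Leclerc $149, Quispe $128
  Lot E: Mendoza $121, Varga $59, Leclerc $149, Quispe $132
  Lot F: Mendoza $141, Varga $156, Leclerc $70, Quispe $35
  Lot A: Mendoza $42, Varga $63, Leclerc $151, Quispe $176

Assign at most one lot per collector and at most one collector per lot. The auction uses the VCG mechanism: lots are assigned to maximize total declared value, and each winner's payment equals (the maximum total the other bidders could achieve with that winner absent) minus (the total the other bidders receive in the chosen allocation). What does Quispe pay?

Efficient allocation: Mendoza→Lot E ($121), Varga→Lot F ($156), Leclerc→Lot C ($149), Quispe→Lot A ($176); total welfare W = $602.
Quispe receives Lot A at value $176, so the others get W − 176 = $426.
Without Quispe: best allocation of the remaining 3 bidders over all 4 lots is Mendoza→Lot E ($121), Varga→Lot F ($156), Leclerc→Lot A ($151), total $428.
VCG payment = (others' best without Quispe) − (others' welfare with Quispe) = 428 − 426 = $2.

Quispe pays $2.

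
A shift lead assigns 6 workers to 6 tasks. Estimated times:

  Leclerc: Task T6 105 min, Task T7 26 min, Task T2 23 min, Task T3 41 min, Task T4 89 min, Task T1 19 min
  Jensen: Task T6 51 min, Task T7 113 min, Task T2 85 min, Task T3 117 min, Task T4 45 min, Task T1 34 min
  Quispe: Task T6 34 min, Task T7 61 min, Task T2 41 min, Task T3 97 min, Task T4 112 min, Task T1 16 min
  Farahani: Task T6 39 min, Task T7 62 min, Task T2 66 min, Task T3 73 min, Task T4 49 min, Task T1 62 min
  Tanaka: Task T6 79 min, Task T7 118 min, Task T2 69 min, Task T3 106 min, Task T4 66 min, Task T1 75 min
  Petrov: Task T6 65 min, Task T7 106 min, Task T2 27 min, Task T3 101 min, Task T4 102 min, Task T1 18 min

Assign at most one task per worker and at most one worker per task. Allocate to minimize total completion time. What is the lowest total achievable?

Optimal: Leclerc→Task T7 (26 min), Jensen→Task T6 (51 min), Quispe→Task T1 (16 min), Farahani→Task T3 (73 min), Tanaka→Task T4 (66 min), Petrov→Task T2 (27 min) — total 26+51+16+73+66+27 = 259 min.
Column-greedy (each task in turn goes to its cheapest remaining worker) gives 280 min, worse by 21.
Swapping Quispe↔Petrov (Quispe→Task T2 41 min, Petrov→Task T1 18 min) adds 16.

Minimum total: 259 min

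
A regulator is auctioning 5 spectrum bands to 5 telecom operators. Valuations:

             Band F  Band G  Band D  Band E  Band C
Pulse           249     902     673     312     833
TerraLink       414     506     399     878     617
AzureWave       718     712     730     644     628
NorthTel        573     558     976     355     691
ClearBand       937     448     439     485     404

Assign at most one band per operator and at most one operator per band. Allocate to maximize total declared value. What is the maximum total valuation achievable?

Optimal: Pulse→Band C ($833M), TerraLink→Band E ($878M), AzureWave→Band G ($712M), NorthTel→Band D ($976M), ClearBand→Band F ($937M) — total 833+878+712+976+937 = $4336M.
Max-entry greedy (repeatedly take the single best remaining cell) gives $4321M, worse by 15.
Swapping AzureWave↔TerraLink (AzureWave→Band E $644M, TerraLink→Band G $506M) loses 440.
No other one-to-one assignment exceeds $4336M.

Max total: $4336M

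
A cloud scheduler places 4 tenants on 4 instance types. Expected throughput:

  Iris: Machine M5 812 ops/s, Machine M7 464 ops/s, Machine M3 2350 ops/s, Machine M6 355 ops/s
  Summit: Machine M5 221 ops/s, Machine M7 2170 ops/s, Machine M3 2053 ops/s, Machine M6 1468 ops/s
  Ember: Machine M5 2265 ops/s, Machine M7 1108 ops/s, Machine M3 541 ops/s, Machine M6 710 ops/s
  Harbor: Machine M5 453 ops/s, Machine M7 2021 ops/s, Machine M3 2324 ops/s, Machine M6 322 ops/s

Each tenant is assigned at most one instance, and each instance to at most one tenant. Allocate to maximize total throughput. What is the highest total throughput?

Max total: 8104 ops/s

Optimal: Iris→Machine M3 (2350 ops/s), Summit→Machine M6 (1468 ops/s), Ember→Machine M5 (2265 ops/s), Harbor→Machine M7 (2021 ops/s) — total 2350+1468+2265+2021 = 8104 ops/s.
Row-greedy (each tenant in turn takes its best remaining instance) gives 7107 ops/s, worse by 997.
Next-best assignment: Iris→Machine M6, Summit→Machine M7, Ember→Machine M5, Harbor→Machine M3 = 7114 ops/s.
Swapping Harbor↔Iris (Harbor→Machine M3 2324 ops/s, Iris→Machine M7 464 ops/s) loses 1583.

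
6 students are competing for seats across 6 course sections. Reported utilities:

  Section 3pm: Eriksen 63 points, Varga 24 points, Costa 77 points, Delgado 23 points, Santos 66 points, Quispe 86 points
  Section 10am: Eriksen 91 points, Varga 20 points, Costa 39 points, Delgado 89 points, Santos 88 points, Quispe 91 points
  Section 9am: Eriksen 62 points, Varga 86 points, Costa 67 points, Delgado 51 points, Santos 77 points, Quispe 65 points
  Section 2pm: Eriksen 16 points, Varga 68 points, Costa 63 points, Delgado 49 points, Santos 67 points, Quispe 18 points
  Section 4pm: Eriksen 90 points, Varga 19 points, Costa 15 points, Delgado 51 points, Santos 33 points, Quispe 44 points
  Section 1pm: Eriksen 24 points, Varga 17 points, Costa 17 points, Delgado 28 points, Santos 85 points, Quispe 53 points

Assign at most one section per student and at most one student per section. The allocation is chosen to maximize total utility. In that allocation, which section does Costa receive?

Costa receives Section 2pm.

Optimal: Eriksen→Section 4pm (90 points), Varga→Section 9am (86 points), Costa→Section 2pm (63 points), Delgado→Section 10am (89 points), Santos→Section 1pm (85 points), Quispe→Section 3pm (86 points) — total 90+86+63+89+85+86 = 499 points.
Column-greedy (each section in turn goes to its best remaining student) gives 398 points, worse by 101.
Next-best assignment: Eriksen→Section 4pm, Varga→Section 2pm, Costa→Section 9am, Delgado→Section 10am, Santos→Section 1pm, Quispe→Section 3pm = 485 points.
Every other assignment is strictly worse.
Costa's own top section is Section 3pm (77 points), but forcing Costa→Section 3pm and reassigning the rest optimally gives only 478 points — worse by 21.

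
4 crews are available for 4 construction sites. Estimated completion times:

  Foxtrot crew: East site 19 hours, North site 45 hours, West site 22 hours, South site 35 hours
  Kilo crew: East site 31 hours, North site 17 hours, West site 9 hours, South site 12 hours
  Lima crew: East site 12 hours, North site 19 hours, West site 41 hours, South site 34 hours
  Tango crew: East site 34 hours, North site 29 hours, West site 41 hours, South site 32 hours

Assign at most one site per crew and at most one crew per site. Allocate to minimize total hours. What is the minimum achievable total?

Min total: 75 hours

Treat this as an assignment problem: match each crew to one site.
Optimal: Foxtrot crew→West site (22 hours), Kilo crew→South site (12 hours), Lima crew→East site (12 hours), Tango crew→North site (29 hours) — total 22+12+12+29 = 75 hours.
Next-best assignment: Foxtrot crew→East site, Kilo crew→West site, Lima crew→North site, Tango crew→South site = 79 hours.
Swapping Foxtrot crew↔Lima crew (Foxtrot crew→East site 19 hours, Lima crew→West site 41 hours) adds 26.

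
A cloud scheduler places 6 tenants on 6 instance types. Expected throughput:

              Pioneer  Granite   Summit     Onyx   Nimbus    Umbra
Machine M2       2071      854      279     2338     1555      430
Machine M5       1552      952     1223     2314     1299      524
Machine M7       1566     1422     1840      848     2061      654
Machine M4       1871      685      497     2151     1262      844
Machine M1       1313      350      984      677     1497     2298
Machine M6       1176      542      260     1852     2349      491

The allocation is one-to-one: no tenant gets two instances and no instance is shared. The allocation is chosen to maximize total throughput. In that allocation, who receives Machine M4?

Onyx receives Machine M4.

This is the linear assignment problem.
Optimal: Pioneer→Machine M2 (2071 ops/s), Granite→Machine M5 (952 ops/s), Summit→Machine M7 (1840 ops/s), Onyx→Machine M4 (2151 ops/s), Nimbus→Machine M6 (2349 ops/s), Umbra→Machine M1 (2298 ops/s) — total 2071+952+1840+2151+2349+2298 = 11661 ops/s.
Column-greedy (each instance in turn goes to its best remaining tenant) gives 8321 ops/s, worse by 3340.
Next-best assignment: Pioneer→Machine M4, Granite→Machine M5, Summit→Machine M7, Onyx→Machine M2, Nimbus→Machine M6, Umbra→Machine M1 = 11648 ops/s.
Swapping Granite↔Nimbus (Granite→Machine M6 542 ops/s, Nimbus→Machine M5 1299 ops/s) loses 1460.
Checked against all permutations: 11661 ops/s is optimal.
Onyx's own top instance is Machine M2 (2338 ops/s), but forcing Onyx→Machine M2 and reassigning the rest optimally gives only 11648 ops/s — worse by 13.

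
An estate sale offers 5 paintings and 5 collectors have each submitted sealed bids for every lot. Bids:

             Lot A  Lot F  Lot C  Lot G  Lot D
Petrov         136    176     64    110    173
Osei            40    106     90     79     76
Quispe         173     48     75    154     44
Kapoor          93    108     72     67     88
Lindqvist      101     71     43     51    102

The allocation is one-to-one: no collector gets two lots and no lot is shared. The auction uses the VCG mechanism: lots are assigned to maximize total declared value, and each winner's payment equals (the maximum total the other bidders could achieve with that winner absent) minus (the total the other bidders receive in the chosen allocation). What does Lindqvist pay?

Lindqvist pays $19.

Efficient allocation: Petrov→Lot D ($173), Osei→Lot C ($90), Quispe→Lot G ($154), Kapoor→Lot F ($108), Lindqvist→Lot A ($101); total welfare W = $626.
Lindqvist receives Lot A at value $101, so the others get W − 101 = $525.
Without Lindqvist: best allocation of the remaining 4 bidders over all 5 lots is Petrov→Lot D ($173), Osei→Lot C ($90), Quispe→Lot A ($173), Kapoor→Lot F ($108), total $544.
VCG payment = (others' best without Lindqvist) − (others' welfare with Lindqvist) = 544 − 525 = $19.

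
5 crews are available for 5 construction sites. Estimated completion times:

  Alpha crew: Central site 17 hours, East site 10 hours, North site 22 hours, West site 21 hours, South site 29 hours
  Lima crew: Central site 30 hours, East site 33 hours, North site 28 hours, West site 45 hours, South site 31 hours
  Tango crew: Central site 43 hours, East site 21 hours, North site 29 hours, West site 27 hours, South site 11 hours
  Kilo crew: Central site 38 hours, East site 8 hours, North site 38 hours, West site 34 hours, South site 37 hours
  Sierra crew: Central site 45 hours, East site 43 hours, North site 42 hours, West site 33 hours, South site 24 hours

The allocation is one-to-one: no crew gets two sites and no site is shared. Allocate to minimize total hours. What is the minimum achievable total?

This is the linear assignment problem.
Optimal: Alpha crew→Central site (17 hours), Lima crew→North site (28 hours), Tango crew→South site (11 hours), Kilo crew→East site (8 hours), Sierra crew→West site (33 hours) — total 17+28+11+8+33 = 97 hours.
Column-greedy (each site in turn goes to its cheapest remaining crew) gives 104 hours, worse by 7.
Checked against all permutations: 97 hours is optimal.

Min total: 97 hours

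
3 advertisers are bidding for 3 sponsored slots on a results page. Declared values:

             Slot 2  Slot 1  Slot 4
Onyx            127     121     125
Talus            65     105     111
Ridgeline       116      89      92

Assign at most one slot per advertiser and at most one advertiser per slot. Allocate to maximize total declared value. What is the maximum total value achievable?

This is the linear assignment problem.
Optimal: Onyx→Slot 1 ($121), Talus→Slot 4 ($111), Ridgeline→Slot 2 ($116) — total 121+111+116 = $348.
Next-best assignment: Onyx→Slot 4, Talus→Slot 1, Ridgeline→Slot 2 = $346.
Swapping Onyx↔Talus (Onyx→Slot 4 $125, Talus→Slot 1 $105) loses 2.

Maximum total: $348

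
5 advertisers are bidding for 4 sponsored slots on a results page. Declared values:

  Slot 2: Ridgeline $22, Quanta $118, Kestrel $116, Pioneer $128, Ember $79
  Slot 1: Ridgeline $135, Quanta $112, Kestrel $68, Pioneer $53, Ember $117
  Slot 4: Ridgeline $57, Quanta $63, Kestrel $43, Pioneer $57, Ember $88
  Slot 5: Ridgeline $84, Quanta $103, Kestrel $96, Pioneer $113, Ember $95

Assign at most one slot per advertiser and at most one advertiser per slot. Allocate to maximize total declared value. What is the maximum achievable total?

Maximum total: $454

Optimal: Quanta→Slot 2 ($118), Ridgeline→Slot 1 ($135), Ember→Slot 4 ($88), Pioneer→Slot 5 ($113) — total 118+135+88+113 = $454.
Row-greedy (each advertiser in turn takes its best remaining slot) gives $406, worse by 48.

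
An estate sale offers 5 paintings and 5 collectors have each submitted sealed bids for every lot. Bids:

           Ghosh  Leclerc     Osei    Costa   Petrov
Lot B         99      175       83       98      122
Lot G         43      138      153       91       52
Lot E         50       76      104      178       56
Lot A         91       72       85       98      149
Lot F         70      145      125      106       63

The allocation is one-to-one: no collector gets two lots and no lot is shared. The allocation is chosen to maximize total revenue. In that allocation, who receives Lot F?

Ghosh receives Lot F.

This is the linear assignment problem.
Optimal: Ghosh→Lot F ($70), Leclerc→Lot B ($175), Osei→Lot G ($153), Costa→Lot E ($178), Petrov→Lot A ($149) — total 70+175+153+178+149 = $725.
Ghosh's own top lot is Lot B ($99), but forcing Ghosh→Lot B and reassigning the rest optimally gives only $724 — worse by 1.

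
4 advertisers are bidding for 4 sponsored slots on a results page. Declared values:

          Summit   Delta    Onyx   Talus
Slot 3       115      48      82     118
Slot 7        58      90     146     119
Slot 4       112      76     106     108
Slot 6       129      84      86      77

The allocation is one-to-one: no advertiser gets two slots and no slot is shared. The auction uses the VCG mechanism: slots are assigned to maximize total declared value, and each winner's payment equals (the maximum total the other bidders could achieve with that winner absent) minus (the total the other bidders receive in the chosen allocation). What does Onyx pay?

Onyx pays $14.

Efficient allocation: Summit→Slot 6 ($129), Delta→Slot 4 ($76), Onyx→Slot 7 ($146), Talus→Slot 3 ($118); total welfare W = $469.
Onyx receives Slot 7 at value $146, so the others get W − 146 = $323.
Without Onyx: best allocation of the remaining 3 bidders over all 4 slots is Summit→Slot 6 ($129), Delta→Slot 7 ($90), Talus→Slot 3 ($118), total $337.
VCG payment = (others' best without Onyx) − (others' welfare with Onyx) = 337 − 323 = $14.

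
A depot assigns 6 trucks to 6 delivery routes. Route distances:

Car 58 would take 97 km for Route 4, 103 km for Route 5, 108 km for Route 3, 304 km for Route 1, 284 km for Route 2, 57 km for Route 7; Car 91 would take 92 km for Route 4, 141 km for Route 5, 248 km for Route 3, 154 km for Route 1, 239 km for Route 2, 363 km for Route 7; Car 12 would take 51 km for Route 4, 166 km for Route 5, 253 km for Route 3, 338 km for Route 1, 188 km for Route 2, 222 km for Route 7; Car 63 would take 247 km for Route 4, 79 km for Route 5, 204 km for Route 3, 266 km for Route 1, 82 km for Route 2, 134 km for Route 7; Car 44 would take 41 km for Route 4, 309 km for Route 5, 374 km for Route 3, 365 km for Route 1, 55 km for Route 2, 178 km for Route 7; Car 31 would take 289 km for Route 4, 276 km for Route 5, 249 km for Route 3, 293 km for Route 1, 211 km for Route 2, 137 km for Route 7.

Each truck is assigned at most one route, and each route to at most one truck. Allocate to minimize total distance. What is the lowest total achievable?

Min total: 584 km

Optimal: Car 58→Route 3 (108 km), Car 91→Route 1 (154 km), Car 12→Route 4 (51 km), Car 63→Route 5 (79 km), Car 44→Route 2 (55 km), Car 31→Route 7 (137 km) — total 108+154+51+79+55+137 = 584 km.
Column-greedy (each route in turn goes to its cheapest remaining truck) gives 707 km, worse by 123.
No other one-to-one assignment undercuts 584 km.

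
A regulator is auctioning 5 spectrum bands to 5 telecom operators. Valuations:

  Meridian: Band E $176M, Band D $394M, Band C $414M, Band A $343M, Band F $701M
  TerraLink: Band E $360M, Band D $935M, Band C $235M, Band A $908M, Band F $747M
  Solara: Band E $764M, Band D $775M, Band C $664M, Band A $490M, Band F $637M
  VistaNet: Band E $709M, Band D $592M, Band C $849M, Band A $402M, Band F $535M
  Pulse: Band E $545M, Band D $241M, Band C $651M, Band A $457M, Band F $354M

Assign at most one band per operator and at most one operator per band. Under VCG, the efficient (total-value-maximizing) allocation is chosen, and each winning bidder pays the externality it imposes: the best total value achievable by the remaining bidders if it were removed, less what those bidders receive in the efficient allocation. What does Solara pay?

Solara pays $27M.

Efficient allocation: Meridian→Band F ($701M), TerraLink→Band A ($908M), Solara→Band D ($775M), VistaNet→Band C ($849M), Pulse→Band E ($545M); total welfare W = $3778M.
Solara receives Band D at value $775M, so the others get W − 775 = $3003M.
Without Solara: best allocation of the remaining 4 bidders over all 5 bands is Meridian→Band F ($701M), TerraLink→Band D ($935M), VistaNet→Band C ($849M), Pulse→Band E ($545M), total $3030M.
VCG payment = (others' best without Solara) − (others' welfare with Solara) = 3030 − 3003 = $27M.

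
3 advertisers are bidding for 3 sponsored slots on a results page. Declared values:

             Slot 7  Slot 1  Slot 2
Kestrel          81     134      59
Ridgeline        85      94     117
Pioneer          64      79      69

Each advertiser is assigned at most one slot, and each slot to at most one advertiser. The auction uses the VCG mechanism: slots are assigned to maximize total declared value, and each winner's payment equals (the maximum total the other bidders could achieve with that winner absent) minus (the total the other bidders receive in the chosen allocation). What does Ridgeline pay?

Efficient allocation: Kestrel→Slot 1 ($134), Ridgeline→Slot 2 ($117), Pioneer→Slot 7 ($64); total welfare W = $315.
Ridgeline receives Slot 2 at value $117, so the others get W − 117 = $198.
Without Ridgeline: best allocation of the remaining 2 bidders over all 3 slots is Kestrel→Slot 1 ($134), Pioneer→Slot 2 ($69), total $203.
VCG payment = (others' best without Ridgeline) − (others' welfare with Ridgeline) = 203 − 198 = $5.

Ridgeline pays $5.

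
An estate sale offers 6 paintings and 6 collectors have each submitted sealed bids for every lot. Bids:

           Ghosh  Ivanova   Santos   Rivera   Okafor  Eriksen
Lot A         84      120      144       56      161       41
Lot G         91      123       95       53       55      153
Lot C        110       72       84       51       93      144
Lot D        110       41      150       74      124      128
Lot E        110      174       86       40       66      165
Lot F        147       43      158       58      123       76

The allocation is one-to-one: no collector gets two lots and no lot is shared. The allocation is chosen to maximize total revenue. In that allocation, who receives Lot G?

Eriksen receives Lot G.

This is the linear assignment problem.
Optimal: Ghosh→Lot F ($147), Ivanova→Lot E ($174), Santos→Lot D ($150), Rivera→Lot C ($51), Okafor→Lot A ($161), Eriksen→Lot G ($153) — total 147+174+150+51+161+153 = $836.
Row-greedy (each collector in turn takes its best remaining lot) gives $773, worse by 63.
Next-best assignment: Ghosh→Lot C, Ivanova→Lot E, Santos→Lot F, Rivera→Lot D, Okafor→Lot A, Eriksen→Lot G = $830.
Swapping Ivanova↔Okafor (Ivanova→Lot A $120, Okafor→Lot E $66) loses 149.
No other one-to-one assignment exceeds $836.
Eriksen's own top lot is Lot E ($165), but forcing Eriksen→Lot E and reassigning the rest optimally gives only $797 — worse by 39.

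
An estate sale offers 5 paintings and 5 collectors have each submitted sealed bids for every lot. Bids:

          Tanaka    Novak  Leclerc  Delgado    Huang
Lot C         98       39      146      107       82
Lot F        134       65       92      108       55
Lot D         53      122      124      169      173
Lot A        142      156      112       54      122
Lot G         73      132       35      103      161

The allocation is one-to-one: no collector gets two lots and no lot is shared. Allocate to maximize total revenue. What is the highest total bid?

Max total: $766

Optimal: Tanaka→Lot F ($134), Novak→Lot A ($156), Leclerc→Lot C ($146), Delgado→Lot D ($169), Huang→Lot G ($161) — total 134+156+146+169+161 = $766.
Max-entry greedy (repeatedly take the single best remaining cell) gives $712, worse by 54.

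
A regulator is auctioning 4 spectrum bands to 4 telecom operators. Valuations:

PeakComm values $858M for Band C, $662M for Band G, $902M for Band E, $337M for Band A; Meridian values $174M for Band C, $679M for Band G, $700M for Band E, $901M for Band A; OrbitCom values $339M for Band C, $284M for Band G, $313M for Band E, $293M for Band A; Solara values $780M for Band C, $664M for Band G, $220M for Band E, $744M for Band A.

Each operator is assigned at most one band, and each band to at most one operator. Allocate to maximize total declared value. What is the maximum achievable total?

Optimal: PeakComm→Band E ($902M), Meridian→Band A ($901M), OrbitCom→Band G ($284M), Solara→Band C ($780M) — total 902+901+284+780 = $2867M.
Column-greedy (each band in turn goes to its best remaining operator) gives $2594M, worse by 273.

Max total: $2867M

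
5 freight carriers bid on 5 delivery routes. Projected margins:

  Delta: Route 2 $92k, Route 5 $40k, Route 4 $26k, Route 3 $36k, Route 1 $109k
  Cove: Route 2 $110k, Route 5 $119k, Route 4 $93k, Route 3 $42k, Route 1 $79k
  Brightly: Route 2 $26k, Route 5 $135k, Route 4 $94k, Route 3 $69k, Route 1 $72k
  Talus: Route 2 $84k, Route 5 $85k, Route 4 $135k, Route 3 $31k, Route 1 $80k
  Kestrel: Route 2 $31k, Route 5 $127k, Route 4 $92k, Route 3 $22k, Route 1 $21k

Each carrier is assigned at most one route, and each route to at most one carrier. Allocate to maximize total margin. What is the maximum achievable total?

Treat this as an assignment problem: match each carrier to one route.
Optimal: Delta→Route 1 ($109k), Cove→Route 2 ($110k), Brightly→Route 3 ($69k), Talus→Route 4 ($135k), Kestrel→Route 5 ($127k) — total 109+110+69+135+127 = $550k.
Max-entry greedy (repeatedly take the single best remaining cell) gives $511k, worse by 39.

Max total: $550k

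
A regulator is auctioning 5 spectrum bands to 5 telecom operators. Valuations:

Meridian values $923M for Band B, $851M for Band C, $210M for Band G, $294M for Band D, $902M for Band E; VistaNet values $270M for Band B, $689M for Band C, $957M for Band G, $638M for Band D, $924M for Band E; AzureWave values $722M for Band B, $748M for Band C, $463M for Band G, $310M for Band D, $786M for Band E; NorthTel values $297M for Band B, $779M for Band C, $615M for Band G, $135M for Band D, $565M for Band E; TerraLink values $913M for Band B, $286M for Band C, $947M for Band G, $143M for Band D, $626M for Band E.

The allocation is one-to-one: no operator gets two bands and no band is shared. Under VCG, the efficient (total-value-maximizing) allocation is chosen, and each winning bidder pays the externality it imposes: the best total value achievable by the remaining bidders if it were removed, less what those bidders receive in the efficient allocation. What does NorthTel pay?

NorthTel pays $248M.

Efficient allocation: Meridian→Band B ($923M), VistaNet→Band D ($638M), AzureWave→Band E ($786M), NorthTel→Band C ($779M), TerraLink→Band G ($947M); total welfare W = $4073M.
NorthTel receives Band C at value $779M, so the others get W − 779 = $3294M.
Without NorthTel: best allocation of the remaining 4 bidders over all 5 bands is Meridian→Band B ($923M), VistaNet→Band E ($924M), AzureWave→Band C ($748M), TerraLink→Band G ($947M), total $3542M.
VCG payment = (others' best without NorthTel) − (others' welfare with NorthTel) = 3542 − 3294 = $248M.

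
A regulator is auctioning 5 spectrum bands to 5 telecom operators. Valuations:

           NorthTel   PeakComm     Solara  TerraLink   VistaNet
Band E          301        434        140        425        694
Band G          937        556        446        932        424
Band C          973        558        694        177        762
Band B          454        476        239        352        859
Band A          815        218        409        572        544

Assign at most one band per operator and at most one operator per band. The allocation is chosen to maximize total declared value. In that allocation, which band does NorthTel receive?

NorthTel receives Band A.

This is a one-to-one assignment (maximum-weight bipartite matching).
Optimal: NorthTel→Band A ($815M), PeakComm→Band E ($434M), Solara→Band C ($694M), TerraLink→Band G ($932M), VistaNet→Band B ($859M) — total 815+434+694+932+859 = $3734M.
Column-greedy (each band in turn goes to its best remaining operator) gives $3373M, worse by 361.
Checked against all permutations: $3734M is optimal.
NorthTel's own top band is Band C ($973M), but forcing NorthTel→Band C and reassigning the rest optimally gives only $3607M — worse by 127.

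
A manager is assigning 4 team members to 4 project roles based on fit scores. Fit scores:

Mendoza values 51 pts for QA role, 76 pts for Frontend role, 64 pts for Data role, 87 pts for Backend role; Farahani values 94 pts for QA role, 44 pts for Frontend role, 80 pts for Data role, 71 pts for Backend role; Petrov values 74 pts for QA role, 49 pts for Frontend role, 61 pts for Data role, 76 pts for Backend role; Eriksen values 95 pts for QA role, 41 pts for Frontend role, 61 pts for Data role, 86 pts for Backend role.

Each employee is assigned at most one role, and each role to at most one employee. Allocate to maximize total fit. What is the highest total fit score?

Maximum total: 327 pts

This is the linear assignment problem.
Optimal: Mendoza→Frontend role (76 pts), Farahani→Data role (80 pts), Petrov→Backend role (76 pts), Eriksen→QA role (95 pts) — total 76+80+76+95 = 327 pts.
Max-entry greedy (repeatedly take the single best remaining cell) gives 311 pts, worse by 16.
Next-best assignment: Mendoza→Frontend role, Farahani→QA role, Petrov→Data role, Eriksen→Backend role = 317 pts.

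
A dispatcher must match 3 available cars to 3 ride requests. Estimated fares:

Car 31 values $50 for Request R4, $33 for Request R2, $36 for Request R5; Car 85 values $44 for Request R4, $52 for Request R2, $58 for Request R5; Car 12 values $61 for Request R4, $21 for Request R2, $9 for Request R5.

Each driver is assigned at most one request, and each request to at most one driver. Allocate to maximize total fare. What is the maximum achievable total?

Maximum total: $152

Optimal: Car 31→Request R2 ($33), Car 85→Request R5 ($58), Car 12→Request R4 ($61) — total 33+58+61 = $152.
Row-greedy (each driver in turn takes its best remaining request) gives $129, worse by 23.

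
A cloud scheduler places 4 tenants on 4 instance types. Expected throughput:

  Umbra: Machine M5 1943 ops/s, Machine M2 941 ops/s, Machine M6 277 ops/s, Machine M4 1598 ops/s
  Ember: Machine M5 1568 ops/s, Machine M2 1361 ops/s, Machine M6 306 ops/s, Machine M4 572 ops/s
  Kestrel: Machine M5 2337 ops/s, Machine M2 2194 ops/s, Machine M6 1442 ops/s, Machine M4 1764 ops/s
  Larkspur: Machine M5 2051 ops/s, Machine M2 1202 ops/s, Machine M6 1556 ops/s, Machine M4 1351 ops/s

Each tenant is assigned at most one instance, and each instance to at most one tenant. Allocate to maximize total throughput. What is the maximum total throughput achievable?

Maximum total: 6916 ops/s

Optimal: Umbra→Machine M4 (1598 ops/s), Ember→Machine M5 (1568 ops/s), Kestrel→Machine M2 (2194 ops/s), Larkspur→Machine M6 (1556 ops/s) — total 1598+1568+2194+1556 = 6916 ops/s.
Column-greedy (each instance in turn goes to its best remaining tenant) gives 6852 ops/s, worse by 64.
Swapping Umbra↔Larkspur (Umbra→Machine M6 277 ops/s, Larkspur→Machine M4 1351 ops/s) loses 1526.
Checked against all permutations: 6916 ops/s is optimal.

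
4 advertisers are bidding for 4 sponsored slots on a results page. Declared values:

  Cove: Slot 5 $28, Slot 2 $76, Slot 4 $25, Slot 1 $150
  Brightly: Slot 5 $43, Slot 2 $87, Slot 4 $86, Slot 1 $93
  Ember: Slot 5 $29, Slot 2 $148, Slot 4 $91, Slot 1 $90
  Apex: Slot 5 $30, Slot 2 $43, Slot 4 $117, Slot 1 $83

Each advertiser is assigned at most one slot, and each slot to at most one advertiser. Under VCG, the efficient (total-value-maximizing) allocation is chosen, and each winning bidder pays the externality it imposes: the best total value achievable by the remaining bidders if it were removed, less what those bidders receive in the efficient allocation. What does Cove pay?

Efficient allocation: Cove→Slot 1 ($150), Brightly→Slot 5 ($43), Ember→Slot 2 ($148), Apex→Slot 4 ($117); total welfare W = $458.
Cove receives Slot 1 at value $150, so the others get W − 150 = $308.
Without Cove: best allocation of the remaining 3 bidders over all 4 slots is Brightly→Slot 1 ($93), Ember→Slot 2 ($148), Apex→Slot 4 ($117), total $358.
VCG payment = (others' best without Cove) − (others' welfare with Cove) = 358 − 308 = $50.

Cove pays $50.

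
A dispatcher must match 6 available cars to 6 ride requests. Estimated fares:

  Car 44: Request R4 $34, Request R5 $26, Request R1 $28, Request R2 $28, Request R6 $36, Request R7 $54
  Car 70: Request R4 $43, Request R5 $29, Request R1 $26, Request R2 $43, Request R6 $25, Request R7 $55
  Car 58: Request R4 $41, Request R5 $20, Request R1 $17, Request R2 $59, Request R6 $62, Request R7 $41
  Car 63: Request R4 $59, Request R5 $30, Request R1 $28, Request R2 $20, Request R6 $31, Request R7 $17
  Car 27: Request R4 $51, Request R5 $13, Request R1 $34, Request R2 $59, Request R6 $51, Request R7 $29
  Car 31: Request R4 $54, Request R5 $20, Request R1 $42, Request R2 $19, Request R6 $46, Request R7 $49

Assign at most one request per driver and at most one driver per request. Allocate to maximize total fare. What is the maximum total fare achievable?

Optimal: Car 44→Request R7 ($54), Car 70→Request R5 ($29), Car 58→Request R6 ($62), Car 63→Request R4 ($59), Car 27→Request R2 ($59), Car 31→Request R1 ($42) — total 54+29+62+59+59+42 = $305.
Row-greedy (each driver in turn takes its best remaining request) gives $290, worse by 15.
Next-best assignment: Car 44→Request R5, Car 70→Request R7, Car 58→Request R6, Car 63→Request R4, Car 27→Request R2, Car 31→Request R1 = $303.

Maximum total: $305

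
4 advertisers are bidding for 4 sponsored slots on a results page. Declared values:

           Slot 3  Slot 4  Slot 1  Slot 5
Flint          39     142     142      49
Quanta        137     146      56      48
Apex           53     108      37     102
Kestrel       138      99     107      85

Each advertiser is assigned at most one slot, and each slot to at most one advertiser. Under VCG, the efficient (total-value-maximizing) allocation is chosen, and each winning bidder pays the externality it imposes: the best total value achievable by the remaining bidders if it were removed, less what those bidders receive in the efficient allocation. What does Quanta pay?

Quanta pays $6.

Efficient allocation: Flint→Slot 1 ($142), Quanta→Slot 4 ($146), Apex→Slot 5 ($102), Kestrel→Slot 3 ($138); total welfare W = $528.
Quanta receives Slot 4 at value $146, so the others get W − 146 = $382.
Without Quanta: best allocation of the remaining 3 bidders over all 4 slots is Flint→Slot 1 ($142), Apex→Slot 4 ($108), Kestrel→Slot 3 ($138), total $388.
VCG payment = (others' best without Quanta) − (others' welfare with Quanta) = 388 − 382 = $6.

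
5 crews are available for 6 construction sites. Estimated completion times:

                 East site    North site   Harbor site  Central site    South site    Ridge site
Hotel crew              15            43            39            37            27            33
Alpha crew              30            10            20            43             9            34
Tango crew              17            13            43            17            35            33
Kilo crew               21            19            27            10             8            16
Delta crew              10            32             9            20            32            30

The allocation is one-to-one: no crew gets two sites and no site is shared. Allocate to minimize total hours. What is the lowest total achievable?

Minimum total: 56 hours

Optimal: Hotel crew→East site (15 hours), Alpha crew→South site (9 hours), Tango crew→North site (13 hours), Kilo crew→Central site (10 hours), Delta crew→Harbor site (9 hours) — total 15+9+13+10+9 = 56 hours.
Min-entry greedy (repeatedly take the single cheapest remaining cell) gives 59 hours, worse by 3.
Every other assignment is strictly worse.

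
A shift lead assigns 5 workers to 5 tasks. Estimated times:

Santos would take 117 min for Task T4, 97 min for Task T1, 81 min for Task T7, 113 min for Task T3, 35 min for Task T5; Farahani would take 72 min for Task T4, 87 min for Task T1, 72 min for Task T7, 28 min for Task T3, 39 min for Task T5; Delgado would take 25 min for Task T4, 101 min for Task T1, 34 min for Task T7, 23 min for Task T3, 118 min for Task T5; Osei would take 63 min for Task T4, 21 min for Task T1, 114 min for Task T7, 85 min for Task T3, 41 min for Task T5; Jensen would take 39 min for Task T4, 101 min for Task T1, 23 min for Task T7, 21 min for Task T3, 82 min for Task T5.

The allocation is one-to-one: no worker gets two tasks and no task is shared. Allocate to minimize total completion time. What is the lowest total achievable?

Minimum total: 132 min

Optimal: Santos→Task T5 (35 min), Farahani→Task T3 (28 min), Delgado→Task T4 (25 min), Osei→Task T1 (21 min), Jensen→Task T7 (23 min) — total 35+28+25+21+23 = 132 min.
Min-entry greedy (repeatedly take the single cheapest remaining cell) gives 174 min, worse by 42.
Next-best assignment: Santos→Task T5, Farahani→Task T3, Delgado→Task T7, Osei→Task T1, Jensen→Task T4 = 157 min.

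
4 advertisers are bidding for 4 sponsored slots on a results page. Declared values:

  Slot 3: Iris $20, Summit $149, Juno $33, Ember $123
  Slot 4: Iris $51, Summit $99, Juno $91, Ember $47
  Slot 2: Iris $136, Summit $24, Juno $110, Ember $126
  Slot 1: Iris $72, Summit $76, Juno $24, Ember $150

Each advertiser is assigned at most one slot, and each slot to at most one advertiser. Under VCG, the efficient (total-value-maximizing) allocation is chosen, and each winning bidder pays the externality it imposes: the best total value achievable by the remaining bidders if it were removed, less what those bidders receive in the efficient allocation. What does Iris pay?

Iris pays $19.

Efficient allocation: Iris→Slot 2 ($136), Summit→Slot 3 ($149), Juno→Slot 4 ($91), Ember→Slot 1 ($150); total welfare W = $526.
Iris receives Slot 2 at value $136, so the others get W − 136 = $390.
Without Iris: best allocation of the remaining 3 bidders over all 4 slots is Summit→Slot 3 ($149), Juno→Slot 2 ($110), Ember→Slot 1 ($150), total $409.
VCG payment = (others' best without Iris) − (others' welfare with Iris) = 409 − 390 = $19.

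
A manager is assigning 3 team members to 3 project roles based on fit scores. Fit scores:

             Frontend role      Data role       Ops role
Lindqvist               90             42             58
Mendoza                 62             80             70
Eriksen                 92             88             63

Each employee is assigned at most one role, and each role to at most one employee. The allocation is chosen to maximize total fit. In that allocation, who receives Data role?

Optimal: Lindqvist→Frontend role (90 pts), Mendoza→Ops role (70 pts), Eriksen→Data role (88 pts) — total 90+70+88 = 248 pts.
Max-entry greedy (repeatedly take the single best remaining cell) gives 230 pts, worse by 18.
Eriksen's own top role is Frontend role (92 pts), but forcing Eriksen→Frontend role and reassigning the rest optimally gives only 230 pts — worse by 18.

Eriksen receives Data role.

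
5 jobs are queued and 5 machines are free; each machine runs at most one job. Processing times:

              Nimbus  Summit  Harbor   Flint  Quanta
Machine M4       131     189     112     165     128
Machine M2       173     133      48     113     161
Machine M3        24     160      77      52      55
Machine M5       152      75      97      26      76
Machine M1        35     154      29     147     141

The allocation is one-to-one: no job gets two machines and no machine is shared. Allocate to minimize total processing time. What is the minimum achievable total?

Min total: 338 min

Optimal: Nimbus→Machine M1 (35 min), Summit→Machine M5 (75 min), Harbor→Machine M2 (48 min), Flint→Machine M3 (52 min), Quanta→Machine M4 (128 min) — total 35+75+48+52+128 = 338 min.
Row-greedy (each job in turn takes its cheapest remaining machine) gives 369 min, worse by 31.
Next-best assignment: Nimbus→Machine M3, Summit→Machine M2, Harbor→Machine M1, Flint→Machine M5, Quanta→Machine M4 = 340 min.
Swapping Harbor↔Nimbus (Harbor→Machine M1 29 min, Nimbus→Machine M2 173 min) adds 119.
Every other assignment is strictly worse.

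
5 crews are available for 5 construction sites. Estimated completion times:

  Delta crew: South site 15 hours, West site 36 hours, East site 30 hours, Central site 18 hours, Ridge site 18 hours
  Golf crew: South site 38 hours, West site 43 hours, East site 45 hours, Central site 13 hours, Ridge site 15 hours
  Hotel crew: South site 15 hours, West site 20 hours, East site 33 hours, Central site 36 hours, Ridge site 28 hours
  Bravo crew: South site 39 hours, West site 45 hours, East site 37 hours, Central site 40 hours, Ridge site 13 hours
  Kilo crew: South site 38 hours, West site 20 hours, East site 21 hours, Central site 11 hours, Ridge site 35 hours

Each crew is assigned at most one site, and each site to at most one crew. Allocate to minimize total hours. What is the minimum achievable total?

Optimal: Delta crew→South site (15 hours), Golf crew→Central site (13 hours), Hotel crew→West site (20 hours), Bravo crew→Ridge site (13 hours), Kilo crew→East site (21 hours) — total 15+13+20+13+21 = 82 hours.
Min-entry greedy (repeatedly take the single cheapest remaining cell) gives 104 hours, worse by 22.
Next-best assignment: Delta crew→East site, Golf crew→Central site, Hotel crew→South site, Bravo crew→Ridge site, Kilo crew→West site = 91 hours.
Checked against all permutations: 82 hours is optimal.

Minimum total: 82 hours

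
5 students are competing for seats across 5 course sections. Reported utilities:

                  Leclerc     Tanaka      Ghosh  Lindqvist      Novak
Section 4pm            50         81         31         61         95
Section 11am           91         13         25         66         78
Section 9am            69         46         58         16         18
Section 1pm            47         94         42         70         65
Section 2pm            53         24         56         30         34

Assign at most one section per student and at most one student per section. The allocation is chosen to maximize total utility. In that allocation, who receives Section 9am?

Leclerc receives Section 9am.

This is a one-to-one assignment (maximum-weight bipartite matching).
Optimal: Leclerc→Section 9am (69 points), Tanaka→Section 1pm (94 points), Ghosh→Section 2pm (56 points), Lindqvist→Section 11am (66 points), Novak→Section 4pm (95 points) — total 69+94+56+66+95 = 380 points.
Max-entry greedy (repeatedly take the single best remaining cell) gives 368 points, worse by 12.
Every other assignment is strictly worse.
Leclerc's own top section is Section 11am (91 points), but forcing Leclerc→Section 11am and reassigning the rest optimally gives only 368 points — worse by 12.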